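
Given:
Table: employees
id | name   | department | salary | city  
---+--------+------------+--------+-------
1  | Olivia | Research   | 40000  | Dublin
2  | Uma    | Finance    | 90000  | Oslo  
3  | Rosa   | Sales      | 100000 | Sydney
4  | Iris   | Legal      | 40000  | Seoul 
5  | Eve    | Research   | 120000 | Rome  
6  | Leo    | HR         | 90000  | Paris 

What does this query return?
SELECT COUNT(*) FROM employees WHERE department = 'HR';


Counting rows where department = 'HR'
  Leo -> MATCH


1


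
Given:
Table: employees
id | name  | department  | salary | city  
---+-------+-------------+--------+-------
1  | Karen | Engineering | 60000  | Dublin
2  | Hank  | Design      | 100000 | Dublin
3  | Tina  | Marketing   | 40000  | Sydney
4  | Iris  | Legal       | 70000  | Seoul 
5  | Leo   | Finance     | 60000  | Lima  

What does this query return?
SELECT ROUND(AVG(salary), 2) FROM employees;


SUM(salary) = 330000
COUNT = 5
ROUND(AVG, 2) = ROUND(330000 / 5, 2) = 66000.0

66000.0


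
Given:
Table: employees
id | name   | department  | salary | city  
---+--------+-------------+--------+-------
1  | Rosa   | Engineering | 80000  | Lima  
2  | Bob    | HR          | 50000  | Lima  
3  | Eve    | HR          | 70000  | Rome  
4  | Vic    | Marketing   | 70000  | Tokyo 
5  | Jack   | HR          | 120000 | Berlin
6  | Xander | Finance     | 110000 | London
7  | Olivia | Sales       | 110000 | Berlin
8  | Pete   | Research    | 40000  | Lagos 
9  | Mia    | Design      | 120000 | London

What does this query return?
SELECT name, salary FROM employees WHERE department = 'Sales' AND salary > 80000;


Filtering: department = 'Sales' AND salary > 80000
Matching: 1 rows

1 rows:
Olivia, 110000


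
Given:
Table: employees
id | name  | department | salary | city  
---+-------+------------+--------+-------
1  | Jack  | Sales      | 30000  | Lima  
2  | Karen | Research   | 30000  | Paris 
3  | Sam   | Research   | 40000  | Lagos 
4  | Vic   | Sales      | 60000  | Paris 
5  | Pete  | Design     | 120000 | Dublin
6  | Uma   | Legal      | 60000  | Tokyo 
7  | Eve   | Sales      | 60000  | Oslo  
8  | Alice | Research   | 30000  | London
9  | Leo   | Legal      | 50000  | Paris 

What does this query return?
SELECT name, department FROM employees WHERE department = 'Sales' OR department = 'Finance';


Filtering: department = 'Sales' OR 'Finance'
Matching: 3 rows

3 rows:
Jack, Sales
Vic, Sales
Eve, Sales


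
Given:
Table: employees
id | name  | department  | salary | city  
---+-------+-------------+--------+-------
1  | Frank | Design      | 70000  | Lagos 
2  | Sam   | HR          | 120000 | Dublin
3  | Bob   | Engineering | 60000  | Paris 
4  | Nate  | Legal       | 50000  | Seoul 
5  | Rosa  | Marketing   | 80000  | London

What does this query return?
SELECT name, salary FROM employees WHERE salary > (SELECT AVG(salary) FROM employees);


Subquery: AVG(salary) = 76000.0
Filtering: salary > 76000.0
  Sam (120000) -> MATCH
  Rosa (80000) -> MATCH


2 rows:
Sam, 120000
Rosa, 80000


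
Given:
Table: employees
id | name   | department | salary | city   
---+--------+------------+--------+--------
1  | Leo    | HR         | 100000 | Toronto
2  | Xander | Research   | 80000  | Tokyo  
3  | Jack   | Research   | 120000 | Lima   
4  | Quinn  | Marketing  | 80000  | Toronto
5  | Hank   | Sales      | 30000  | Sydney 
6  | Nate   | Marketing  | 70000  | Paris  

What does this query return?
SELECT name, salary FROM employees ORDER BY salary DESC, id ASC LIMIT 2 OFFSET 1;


Sort by salary DESC (id ASC tiebreak), then skip 1 and take 2
Rows 2 through 3

2 rows:
Leo, 100000
Xander, 80000


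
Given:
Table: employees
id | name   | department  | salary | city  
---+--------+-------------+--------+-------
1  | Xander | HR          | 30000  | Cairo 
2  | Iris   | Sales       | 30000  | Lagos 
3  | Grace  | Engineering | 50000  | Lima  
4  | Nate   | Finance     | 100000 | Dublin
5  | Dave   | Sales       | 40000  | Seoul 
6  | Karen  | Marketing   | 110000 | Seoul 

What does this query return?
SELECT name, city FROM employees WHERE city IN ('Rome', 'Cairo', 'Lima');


Filtering: city IN ('Rome', 'Cairo', 'Lima')
Matching: 2 rows

2 rows:
Xander, Cairo
Grace, Lima


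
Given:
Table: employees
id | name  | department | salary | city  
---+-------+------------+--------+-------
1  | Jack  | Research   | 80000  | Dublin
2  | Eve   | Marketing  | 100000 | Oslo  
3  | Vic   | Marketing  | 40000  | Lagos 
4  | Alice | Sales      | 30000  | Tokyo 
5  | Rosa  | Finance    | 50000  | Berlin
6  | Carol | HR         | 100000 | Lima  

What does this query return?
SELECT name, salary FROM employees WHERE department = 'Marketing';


Filtering: department = 'Marketing'
Matching rows: 2

2 rows:
Eve, 100000
Vic, 40000


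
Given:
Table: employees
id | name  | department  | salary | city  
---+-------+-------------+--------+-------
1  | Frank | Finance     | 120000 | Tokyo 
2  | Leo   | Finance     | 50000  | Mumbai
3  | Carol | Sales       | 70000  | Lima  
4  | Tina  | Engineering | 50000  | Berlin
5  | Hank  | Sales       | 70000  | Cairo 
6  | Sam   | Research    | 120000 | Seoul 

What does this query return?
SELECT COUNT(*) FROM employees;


COUNT(*) counts all rows

6


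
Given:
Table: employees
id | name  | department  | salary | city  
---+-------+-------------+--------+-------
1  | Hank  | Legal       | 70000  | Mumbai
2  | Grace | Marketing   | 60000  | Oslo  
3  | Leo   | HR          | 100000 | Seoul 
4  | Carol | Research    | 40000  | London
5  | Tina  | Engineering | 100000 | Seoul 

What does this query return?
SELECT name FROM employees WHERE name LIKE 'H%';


LIKE 'H%' matches names starting with 'H'
Matching: 1

1 rows:
Hank


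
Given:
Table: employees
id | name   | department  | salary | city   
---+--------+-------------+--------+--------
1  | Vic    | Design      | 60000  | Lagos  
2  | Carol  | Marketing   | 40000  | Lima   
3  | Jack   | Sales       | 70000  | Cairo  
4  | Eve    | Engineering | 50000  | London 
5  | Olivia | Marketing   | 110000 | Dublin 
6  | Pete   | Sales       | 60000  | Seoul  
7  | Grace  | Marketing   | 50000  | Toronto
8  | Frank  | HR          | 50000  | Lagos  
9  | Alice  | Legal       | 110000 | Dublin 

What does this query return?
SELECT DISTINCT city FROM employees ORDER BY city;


All 'city' values (row order): Lagos, Lima, Cairo, London, Dublin, Seoul, Toronto, Lagos, Dublin
Removing duplicates leaves 7 unique value(s).

7 values:
Cairo
Dublin
Lagos
Lima
London
Seoul
Toronto


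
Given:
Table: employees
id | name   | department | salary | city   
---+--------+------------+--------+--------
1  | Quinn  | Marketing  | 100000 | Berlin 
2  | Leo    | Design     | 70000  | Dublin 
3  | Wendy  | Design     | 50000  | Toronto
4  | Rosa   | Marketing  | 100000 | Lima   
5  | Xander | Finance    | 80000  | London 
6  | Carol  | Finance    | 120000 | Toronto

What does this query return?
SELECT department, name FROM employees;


Projecting columns: department, name

6 rows:
Marketing, Quinn
Design, Leo
Design, Wendy
Marketing, Rosa
Finance, Xander
Finance, Carol


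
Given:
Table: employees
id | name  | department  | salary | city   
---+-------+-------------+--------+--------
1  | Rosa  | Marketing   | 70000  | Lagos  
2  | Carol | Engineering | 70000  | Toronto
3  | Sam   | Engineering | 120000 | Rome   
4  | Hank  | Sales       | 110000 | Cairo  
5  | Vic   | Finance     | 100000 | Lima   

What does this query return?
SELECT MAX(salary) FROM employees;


Salaries: 70000, 70000, 120000, 110000, 100000
MAX = 120000

120000


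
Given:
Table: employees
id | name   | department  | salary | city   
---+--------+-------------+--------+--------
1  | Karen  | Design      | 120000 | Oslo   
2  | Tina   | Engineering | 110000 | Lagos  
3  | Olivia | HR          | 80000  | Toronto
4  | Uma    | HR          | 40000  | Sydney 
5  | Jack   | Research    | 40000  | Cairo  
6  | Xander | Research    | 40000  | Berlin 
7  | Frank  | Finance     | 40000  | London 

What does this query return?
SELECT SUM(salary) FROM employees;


SUM(salary) = 120000 + 110000 + 80000 + 40000 + 40000 + 40000 + 40000 = 470000

470000


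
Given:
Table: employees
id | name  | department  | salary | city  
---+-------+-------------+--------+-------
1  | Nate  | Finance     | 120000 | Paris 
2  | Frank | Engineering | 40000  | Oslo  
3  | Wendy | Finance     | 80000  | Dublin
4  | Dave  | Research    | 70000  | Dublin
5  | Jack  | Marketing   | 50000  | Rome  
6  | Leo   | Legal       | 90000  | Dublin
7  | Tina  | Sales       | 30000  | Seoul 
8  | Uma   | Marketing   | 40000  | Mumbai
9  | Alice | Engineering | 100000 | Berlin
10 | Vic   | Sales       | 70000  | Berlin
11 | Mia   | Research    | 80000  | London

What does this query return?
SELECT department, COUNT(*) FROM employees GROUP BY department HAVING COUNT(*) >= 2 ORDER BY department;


Groups with count >= 2:
  Engineering: 2 -> PASS
  Finance: 2 -> PASS
  Marketing: 2 -> PASS
  Research: 2 -> PASS
  Sales: 2 -> PASS
  Legal: 1 -> filtered out


5 groups:
Engineering, 2
Finance, 2
Marketing, 2
Research, 2
Sales, 2


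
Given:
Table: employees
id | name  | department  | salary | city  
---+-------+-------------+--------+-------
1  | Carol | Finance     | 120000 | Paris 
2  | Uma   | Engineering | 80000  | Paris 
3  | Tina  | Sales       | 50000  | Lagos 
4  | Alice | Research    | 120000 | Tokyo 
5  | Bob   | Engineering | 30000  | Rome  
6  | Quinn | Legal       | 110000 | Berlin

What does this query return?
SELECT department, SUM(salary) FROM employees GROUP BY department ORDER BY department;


Summing salary within each department:
  Engineering: 80000 + 30000 = 110000
  Finance: 120000 = 120000
  Legal: 110000 = 110000
  Research: 120000 = 120000
  Sales: 50000 = 50000


5 groups:
Engineering, 110000
Finance, 120000
Legal, 110000
Research, 120000
Sales, 50000


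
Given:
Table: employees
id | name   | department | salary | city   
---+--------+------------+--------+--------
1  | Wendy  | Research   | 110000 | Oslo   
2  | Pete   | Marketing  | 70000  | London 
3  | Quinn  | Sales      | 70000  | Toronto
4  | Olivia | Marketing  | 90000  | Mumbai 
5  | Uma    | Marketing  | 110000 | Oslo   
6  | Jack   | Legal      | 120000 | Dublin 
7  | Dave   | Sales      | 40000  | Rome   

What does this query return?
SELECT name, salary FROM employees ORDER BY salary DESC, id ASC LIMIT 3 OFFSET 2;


Sort by salary DESC (id ASC tiebreak), then skip 2 and take 3
Rows 3 through 5

3 rows:
Uma, 110000
Olivia, 90000
Pete, 70000


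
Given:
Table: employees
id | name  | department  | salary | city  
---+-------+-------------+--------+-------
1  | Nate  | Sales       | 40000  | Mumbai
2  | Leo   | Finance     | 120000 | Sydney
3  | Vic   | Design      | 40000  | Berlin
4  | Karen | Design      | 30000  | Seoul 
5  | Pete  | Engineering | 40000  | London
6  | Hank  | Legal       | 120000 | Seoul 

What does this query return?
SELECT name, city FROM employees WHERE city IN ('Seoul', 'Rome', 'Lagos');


Filtering: city IN ('Seoul', 'Rome', 'Lagos')
Matching: 2 rows

2 rows:
Karen, Seoul
Hank, Seoul


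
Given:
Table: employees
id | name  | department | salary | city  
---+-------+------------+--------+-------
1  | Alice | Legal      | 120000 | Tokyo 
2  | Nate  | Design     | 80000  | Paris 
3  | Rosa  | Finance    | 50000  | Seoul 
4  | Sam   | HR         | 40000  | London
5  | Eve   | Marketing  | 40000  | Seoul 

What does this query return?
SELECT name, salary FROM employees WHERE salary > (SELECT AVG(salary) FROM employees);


Subquery: AVG(salary) = 66000.0
Filtering: salary > 66000.0
  Alice (120000) -> MATCH
  Nate (80000) -> MATCH


2 rows:
Alice, 120000
Nate, 80000


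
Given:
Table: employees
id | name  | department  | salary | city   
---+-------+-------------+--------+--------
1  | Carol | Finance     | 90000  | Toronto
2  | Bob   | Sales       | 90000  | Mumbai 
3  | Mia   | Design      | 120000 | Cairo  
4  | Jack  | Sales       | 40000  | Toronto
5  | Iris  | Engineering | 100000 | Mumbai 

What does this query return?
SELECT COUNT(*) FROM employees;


COUNT(*) counts all rows

5


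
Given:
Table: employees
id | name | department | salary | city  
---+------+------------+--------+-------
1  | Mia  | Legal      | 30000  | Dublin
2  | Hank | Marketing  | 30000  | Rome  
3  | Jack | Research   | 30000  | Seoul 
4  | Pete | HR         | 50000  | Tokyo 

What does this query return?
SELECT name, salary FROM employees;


Projecting columns: name, salary

4 rows:
Mia, 30000
Hank, 30000
Jack, 30000
Pete, 50000


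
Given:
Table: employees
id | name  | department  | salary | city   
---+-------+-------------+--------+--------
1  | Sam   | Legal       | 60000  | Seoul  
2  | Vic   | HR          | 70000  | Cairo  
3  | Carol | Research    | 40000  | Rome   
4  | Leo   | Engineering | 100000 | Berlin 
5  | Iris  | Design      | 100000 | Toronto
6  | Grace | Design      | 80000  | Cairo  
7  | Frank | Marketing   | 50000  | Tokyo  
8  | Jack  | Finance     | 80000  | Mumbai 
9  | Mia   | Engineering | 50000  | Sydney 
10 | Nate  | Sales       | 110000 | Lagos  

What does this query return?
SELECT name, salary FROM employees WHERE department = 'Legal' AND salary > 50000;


Filtering: department = 'Legal' AND salary > 50000
Matching: 1 rows

1 rows:
Sam, 60000


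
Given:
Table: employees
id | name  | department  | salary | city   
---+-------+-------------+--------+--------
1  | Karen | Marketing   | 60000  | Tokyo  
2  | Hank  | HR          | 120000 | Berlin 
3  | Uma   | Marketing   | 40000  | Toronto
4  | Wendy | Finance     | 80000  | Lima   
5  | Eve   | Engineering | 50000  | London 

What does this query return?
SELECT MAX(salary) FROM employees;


Salaries: 60000, 120000, 40000, 80000, 50000
MAX = 120000

120000


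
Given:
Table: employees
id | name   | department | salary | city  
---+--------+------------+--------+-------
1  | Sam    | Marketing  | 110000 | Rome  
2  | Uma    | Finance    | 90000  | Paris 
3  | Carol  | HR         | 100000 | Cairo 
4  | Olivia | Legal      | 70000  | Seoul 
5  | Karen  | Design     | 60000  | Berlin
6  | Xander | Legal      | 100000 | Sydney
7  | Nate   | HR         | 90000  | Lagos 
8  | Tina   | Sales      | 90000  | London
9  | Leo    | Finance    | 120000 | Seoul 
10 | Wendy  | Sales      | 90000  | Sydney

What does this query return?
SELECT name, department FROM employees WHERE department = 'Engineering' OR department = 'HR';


Filtering: department = 'Engineering' OR 'HR'
Matching: 2 rows

2 rows:
Carol, HR
Nate, HR


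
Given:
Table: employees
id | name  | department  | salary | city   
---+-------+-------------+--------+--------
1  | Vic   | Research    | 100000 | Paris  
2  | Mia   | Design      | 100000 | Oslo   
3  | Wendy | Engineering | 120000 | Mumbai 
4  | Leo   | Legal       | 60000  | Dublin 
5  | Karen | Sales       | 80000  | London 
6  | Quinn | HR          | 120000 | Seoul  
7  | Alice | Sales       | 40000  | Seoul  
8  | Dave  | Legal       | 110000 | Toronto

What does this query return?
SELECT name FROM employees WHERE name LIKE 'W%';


LIKE 'W%' matches names starting with 'W'
Matching: 1

1 rows:
Wendy


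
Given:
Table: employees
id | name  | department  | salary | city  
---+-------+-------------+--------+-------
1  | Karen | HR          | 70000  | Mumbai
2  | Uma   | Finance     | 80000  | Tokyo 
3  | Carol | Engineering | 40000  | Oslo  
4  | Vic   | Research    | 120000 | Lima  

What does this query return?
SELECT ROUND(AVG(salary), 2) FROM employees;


SUM(salary) = 310000
COUNT = 4
ROUND(AVG, 2) = ROUND(310000 / 4, 2) = 77500.0

77500.0


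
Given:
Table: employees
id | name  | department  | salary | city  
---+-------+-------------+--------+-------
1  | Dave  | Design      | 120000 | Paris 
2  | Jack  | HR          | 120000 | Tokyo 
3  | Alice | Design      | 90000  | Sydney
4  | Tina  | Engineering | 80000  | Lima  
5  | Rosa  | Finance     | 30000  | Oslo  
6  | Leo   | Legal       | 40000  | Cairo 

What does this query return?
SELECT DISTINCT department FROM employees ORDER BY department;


All 'department' values (row order): Design, HR, Design, Engineering, Finance, Legal
Removing duplicates leaves 5 unique value(s).

5 values:
Design
Engineering
Finance
HR
Legal


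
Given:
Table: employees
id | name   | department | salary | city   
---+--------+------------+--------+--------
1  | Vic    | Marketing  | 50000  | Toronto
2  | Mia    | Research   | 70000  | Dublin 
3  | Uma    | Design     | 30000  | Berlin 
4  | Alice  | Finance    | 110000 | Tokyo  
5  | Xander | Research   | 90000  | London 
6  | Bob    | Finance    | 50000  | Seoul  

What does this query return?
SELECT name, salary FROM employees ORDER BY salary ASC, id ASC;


Sorting by salary ASC, then id ASC for ties

6 rows:
Uma, 30000
Vic, 50000
Bob, 50000
Mia, 70000
Xander, 90000
Alice, 110000


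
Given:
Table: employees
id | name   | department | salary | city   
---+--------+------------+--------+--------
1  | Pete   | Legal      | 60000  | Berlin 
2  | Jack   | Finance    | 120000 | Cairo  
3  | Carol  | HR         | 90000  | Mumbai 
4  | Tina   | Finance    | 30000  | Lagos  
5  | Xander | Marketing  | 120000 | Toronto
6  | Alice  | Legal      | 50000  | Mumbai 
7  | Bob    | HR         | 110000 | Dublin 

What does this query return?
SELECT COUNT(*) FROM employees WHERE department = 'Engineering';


Counting rows where department = 'Engineering'


0


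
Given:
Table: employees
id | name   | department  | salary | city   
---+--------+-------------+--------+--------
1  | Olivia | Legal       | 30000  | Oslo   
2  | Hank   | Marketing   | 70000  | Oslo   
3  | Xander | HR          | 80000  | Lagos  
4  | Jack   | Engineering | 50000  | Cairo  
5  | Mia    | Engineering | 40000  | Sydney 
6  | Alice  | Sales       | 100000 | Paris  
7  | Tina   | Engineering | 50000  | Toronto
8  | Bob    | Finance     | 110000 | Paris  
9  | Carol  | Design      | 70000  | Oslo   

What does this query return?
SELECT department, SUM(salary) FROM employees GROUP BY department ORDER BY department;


Summing salary within each department:
  Design: 70000 = 70000
  Engineering: 50000 + 40000 + 50000 = 140000
  Finance: 110000 = 110000
  HR: 80000 = 80000
  Legal: 30000 = 30000
  Marketing: 70000 = 70000
  Sales: 100000 = 100000


7 groups:
Design, 70000
Engineering, 140000
Finance, 110000
HR, 80000
Legal, 30000
Marketing, 70000
Sales, 100000


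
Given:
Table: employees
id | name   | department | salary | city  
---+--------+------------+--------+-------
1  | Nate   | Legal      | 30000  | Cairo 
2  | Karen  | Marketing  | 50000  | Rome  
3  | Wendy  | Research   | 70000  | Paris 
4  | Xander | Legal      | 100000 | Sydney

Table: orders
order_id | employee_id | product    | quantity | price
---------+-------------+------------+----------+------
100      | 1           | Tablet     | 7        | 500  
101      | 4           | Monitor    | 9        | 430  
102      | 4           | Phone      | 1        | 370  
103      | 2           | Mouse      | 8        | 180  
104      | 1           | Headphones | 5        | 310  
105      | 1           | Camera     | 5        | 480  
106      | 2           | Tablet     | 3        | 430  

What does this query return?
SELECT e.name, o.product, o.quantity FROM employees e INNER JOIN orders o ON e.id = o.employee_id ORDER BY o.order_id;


Joining employees.id = orders.employee_id:
  employee Nate (id=1) -> order Tablet
  employee Xander (id=4) -> order Monitor
  employee Xander (id=4) -> order Phone
  employee Karen (id=2) -> order Mouse
  employee Nate (id=1) -> order Headphones
  employee Nate (id=1) -> order Camera
  employee Karen (id=2) -> order Tablet


7 rows:
Nate, Tablet, 7
Xander, Monitor, 9
Xander, Phone, 1
Karen, Mouse, 8
Nate, Headphones, 5
Nate, Camera, 5
Karen, Tablet, 3


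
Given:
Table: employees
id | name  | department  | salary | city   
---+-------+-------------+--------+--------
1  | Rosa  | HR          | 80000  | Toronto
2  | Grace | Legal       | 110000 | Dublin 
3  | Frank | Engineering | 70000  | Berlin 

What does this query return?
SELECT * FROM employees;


SELECT * returns all 3 rows with all columns

3 rows:
1, Rosa, HR, 80000, Toronto
2, Grace, Legal, 110000, Dublin
3, Frank, Engineering, 70000, Berlin


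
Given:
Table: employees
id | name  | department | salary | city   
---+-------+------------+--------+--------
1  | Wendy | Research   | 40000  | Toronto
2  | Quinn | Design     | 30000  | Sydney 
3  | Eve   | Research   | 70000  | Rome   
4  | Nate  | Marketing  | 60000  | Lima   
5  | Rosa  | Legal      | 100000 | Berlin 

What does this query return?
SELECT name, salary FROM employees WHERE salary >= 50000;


Filtering: salary >= 50000
Matching: 3 rows

3 rows:
Eve, 70000
Nate, 60000
Rosa, 100000


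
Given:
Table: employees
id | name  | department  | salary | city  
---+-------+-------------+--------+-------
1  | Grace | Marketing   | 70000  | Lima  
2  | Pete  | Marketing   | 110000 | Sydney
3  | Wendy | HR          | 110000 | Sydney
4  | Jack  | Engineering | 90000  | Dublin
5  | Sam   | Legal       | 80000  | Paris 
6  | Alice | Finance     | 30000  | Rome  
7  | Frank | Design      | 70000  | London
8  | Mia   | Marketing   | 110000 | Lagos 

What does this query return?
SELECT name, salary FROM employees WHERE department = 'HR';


Filtering: department = 'HR'
Matching rows: 1

1 rows:
Wendy, 110000


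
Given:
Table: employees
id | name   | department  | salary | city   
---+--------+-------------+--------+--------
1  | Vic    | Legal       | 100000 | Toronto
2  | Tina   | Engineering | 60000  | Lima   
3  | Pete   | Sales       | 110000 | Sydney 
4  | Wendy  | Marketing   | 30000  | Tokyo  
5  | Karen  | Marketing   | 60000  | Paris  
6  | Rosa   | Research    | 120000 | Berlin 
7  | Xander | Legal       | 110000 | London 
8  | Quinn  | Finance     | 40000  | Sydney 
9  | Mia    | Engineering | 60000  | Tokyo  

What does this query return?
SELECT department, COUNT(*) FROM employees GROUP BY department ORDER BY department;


Assigning each row to its department group:
  Vic -> Legal
  Tina -> Engineering
  Pete -> Sales
  Wendy -> Marketing
  Karen -> Marketing
  Rosa -> Research
  Xander -> Legal
  Quinn -> Finance
  Mia -> Engineering


6 groups:
Engineering, 2
Finance, 1
Legal, 2
Marketing, 2
Research, 1
Sales, 1


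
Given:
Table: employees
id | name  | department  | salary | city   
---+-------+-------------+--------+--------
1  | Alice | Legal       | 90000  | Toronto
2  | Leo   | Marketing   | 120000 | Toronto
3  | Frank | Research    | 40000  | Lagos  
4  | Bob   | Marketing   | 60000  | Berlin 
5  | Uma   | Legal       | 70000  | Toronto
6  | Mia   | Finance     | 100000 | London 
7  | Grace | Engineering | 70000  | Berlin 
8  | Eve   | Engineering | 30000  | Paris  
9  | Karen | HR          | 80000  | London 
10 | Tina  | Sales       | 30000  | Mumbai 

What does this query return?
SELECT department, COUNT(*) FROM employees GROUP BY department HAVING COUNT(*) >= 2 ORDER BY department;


Groups with count >= 2:
  Engineering: 2 -> PASS
  Legal: 2 -> PASS
  Marketing: 2 -> PASS
  Finance: 1 -> filtered out
  HR: 1 -> filtered out
  Research: 1 -> filtered out
  Sales: 1 -> filtered out


3 groups:
Engineering, 2
Legal, 2
Marketing, 2


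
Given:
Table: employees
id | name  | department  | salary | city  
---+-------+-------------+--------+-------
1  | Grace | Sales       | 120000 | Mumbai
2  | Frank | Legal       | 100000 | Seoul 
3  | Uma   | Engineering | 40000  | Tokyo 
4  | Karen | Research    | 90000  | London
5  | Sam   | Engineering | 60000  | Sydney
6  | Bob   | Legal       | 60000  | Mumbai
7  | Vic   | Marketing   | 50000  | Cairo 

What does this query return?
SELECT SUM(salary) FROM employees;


SUM(salary) = 120000 + 100000 + 40000 + 90000 + 60000 + 60000 + 50000 = 520000

520000


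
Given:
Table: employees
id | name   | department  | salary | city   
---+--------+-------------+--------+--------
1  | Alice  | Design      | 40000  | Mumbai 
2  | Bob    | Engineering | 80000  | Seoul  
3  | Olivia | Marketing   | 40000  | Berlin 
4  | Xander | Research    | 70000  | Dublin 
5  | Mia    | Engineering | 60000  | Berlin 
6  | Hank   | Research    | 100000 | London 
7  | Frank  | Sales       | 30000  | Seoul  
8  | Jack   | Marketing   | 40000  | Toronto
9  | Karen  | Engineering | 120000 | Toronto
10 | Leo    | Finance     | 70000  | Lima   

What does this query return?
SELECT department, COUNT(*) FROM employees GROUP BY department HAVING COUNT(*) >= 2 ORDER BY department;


Groups with count >= 2:
  Engineering: 3 -> PASS
  Marketing: 2 -> PASS
  Research: 2 -> PASS
  Design: 1 -> filtered out
  Finance: 1 -> filtered out
  Sales: 1 -> filtered out


3 groups:
Engineering, 3
Marketing, 2
Research, 2


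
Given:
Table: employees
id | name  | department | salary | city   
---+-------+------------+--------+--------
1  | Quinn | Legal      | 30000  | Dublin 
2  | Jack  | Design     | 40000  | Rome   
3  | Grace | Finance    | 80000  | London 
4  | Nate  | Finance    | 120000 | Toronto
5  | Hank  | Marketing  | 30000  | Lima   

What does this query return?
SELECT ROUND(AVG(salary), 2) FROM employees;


SUM(salary) = 300000
COUNT = 5
ROUND(AVG, 2) = ROUND(300000 / 5, 2) = 60000.0

60000.0


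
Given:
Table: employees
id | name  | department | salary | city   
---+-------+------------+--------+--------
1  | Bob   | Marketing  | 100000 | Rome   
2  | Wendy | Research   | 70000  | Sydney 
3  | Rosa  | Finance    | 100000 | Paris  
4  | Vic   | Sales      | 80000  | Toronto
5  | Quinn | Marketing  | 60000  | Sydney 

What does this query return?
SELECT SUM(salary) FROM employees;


SUM(salary) = 100000 + 70000 + 100000 + 80000 + 60000 = 410000

410000


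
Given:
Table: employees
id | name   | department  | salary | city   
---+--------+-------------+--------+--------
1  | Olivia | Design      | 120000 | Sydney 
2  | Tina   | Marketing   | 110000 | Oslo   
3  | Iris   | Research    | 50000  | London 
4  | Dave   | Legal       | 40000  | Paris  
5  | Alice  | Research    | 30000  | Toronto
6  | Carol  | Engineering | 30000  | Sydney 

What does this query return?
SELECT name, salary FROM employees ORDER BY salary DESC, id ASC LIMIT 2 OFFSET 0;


Sort by salary DESC (id ASC tiebreak), then skip 0 and take 2
Rows 1 through 2

2 rows:
Olivia, 120000
Tina, 110000


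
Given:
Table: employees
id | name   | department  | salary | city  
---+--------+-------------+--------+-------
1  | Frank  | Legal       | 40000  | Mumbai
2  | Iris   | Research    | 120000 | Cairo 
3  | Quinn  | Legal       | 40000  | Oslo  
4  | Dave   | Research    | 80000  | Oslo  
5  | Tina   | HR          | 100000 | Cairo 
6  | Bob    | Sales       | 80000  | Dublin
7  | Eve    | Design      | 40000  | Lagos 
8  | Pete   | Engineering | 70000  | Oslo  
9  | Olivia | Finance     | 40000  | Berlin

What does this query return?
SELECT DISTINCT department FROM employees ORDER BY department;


All 'department' values (row order): Legal, Research, Legal, Research, HR, Sales, Design, Engineering, Finance
Removing duplicates leaves 7 unique value(s).

7 values:
Design
Engineering
Finance
HR
Legal
Research
Sales


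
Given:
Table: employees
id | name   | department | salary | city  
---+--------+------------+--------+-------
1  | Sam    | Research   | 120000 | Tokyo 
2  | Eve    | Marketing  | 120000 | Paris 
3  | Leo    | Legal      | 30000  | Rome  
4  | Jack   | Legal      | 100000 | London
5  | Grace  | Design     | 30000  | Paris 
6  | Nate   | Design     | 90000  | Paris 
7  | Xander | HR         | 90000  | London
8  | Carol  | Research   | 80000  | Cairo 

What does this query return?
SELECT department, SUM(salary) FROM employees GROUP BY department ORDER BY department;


Summing salary within each department:
  Design: 30000 + 90000 = 120000
  HR: 90000 = 90000
  Legal: 30000 + 100000 = 130000
  Marketing: 120000 = 120000
  Research: 120000 + 80000 = 200000


5 groups:
Design, 120000
HR, 90000
Legal, 130000
Marketing, 120000
Research, 200000


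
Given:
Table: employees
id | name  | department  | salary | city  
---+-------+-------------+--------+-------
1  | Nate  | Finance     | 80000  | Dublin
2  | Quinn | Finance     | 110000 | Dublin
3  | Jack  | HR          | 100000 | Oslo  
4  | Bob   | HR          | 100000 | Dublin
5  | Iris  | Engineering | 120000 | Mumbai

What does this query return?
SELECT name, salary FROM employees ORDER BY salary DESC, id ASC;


Sorting by salary DESC, then id ASC for ties

5 rows:
Iris, 120000
Quinn, 110000
Jack, 100000
Bob, 100000
Nate, 80000


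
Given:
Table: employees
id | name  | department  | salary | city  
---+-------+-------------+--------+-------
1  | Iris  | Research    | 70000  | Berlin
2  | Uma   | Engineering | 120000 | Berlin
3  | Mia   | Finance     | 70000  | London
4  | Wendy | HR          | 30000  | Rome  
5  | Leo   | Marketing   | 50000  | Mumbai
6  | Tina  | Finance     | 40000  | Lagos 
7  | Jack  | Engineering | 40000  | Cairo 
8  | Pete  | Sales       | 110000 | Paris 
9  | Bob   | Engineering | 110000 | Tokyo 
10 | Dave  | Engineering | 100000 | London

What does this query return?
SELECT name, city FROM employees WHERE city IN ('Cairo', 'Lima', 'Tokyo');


Filtering: city IN ('Cairo', 'Lima', 'Tokyo')
Matching: 2 rows

2 rows:
Jack, Cairo
Bob, Tokyo


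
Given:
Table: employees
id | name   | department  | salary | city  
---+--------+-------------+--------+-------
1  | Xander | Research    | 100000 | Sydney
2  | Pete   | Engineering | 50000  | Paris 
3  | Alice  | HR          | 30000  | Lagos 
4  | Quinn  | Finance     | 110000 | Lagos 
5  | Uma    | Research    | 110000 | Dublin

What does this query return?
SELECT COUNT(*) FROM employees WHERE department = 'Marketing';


Counting rows where department = 'Marketing'


0


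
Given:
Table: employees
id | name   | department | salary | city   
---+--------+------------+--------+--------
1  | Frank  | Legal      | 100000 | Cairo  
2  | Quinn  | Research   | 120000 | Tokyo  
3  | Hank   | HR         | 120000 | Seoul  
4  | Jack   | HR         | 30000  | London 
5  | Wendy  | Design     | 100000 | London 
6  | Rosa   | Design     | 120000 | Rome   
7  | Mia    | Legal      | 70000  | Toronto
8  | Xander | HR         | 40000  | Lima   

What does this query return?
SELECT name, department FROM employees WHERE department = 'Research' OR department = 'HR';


Filtering: department = 'Research' OR 'HR'
Matching: 4 rows

4 rows:
Quinn, Research
Hank, HR
Jack, HR
Xander, HR


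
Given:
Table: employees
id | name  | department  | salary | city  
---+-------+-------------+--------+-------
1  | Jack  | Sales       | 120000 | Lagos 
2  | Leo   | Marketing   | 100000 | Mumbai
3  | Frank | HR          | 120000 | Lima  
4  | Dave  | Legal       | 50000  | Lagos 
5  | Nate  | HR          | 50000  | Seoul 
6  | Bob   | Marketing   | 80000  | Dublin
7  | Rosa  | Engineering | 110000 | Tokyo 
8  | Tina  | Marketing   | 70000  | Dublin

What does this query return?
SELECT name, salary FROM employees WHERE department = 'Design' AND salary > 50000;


Filtering: department = 'Design' AND salary > 50000
Matching: 0 rows

Empty result set (0 rows)


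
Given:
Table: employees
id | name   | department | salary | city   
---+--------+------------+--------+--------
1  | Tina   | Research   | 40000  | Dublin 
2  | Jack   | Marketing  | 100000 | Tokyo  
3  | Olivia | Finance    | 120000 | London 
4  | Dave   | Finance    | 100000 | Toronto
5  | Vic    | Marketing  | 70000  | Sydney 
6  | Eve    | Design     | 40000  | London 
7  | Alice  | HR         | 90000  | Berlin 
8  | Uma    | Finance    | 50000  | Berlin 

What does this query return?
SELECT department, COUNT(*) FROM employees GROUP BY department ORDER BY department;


Assigning each row to its department group:
  Tina -> Research
  Jack -> Marketing
  Olivia -> Finance
  Dave -> Finance
  Vic -> Marketing
  Eve -> Design
  Alice -> HR
  Uma -> Finance


5 groups:
Design, 1
Finance, 3
HR, 1
Marketing, 2
Research, 1


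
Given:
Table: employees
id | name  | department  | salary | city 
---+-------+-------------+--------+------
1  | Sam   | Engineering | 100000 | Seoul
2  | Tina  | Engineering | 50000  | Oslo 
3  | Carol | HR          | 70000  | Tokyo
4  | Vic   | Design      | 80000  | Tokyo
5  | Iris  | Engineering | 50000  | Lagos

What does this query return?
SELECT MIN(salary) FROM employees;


Salaries: 100000, 50000, 70000, 80000, 50000
MIN = 50000

50000


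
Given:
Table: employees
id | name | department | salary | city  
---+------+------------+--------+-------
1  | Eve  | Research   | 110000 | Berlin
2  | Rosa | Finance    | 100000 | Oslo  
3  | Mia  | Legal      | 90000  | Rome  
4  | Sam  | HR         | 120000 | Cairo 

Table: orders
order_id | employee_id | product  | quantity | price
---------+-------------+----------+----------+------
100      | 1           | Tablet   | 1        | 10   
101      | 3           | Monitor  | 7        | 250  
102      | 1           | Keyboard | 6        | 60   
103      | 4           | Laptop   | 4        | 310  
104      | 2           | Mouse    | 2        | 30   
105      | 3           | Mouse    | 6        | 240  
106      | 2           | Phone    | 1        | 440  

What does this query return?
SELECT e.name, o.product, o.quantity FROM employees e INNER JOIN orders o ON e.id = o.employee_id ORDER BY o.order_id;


Joining employees.id = orders.employee_id:
  employee Eve (id=1) -> order Tablet
  employee Mia (id=3) -> order Monitor
  employee Eve (id=1) -> order Keyboard
  employee Sam (id=4) -> order Laptop
  employee Rosa (id=2) -> order Mouse
  employee Mia (id=3) -> order Mouse
  employee Rosa (id=2) -> order Phone


7 rows:
Eve, Tablet, 1
Mia, Monitor, 7
Eve, Keyboard, 6
Sam, Laptop, 4
Rosa, Mouse, 2
Mia, Mouse, 6
Rosa, Phone, 1


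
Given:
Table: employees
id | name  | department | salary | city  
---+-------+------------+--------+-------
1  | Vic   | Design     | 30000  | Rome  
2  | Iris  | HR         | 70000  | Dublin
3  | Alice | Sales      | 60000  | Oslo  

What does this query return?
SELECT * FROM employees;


SELECT * returns all 3 rows with all columns

3 rows:
1, Vic, Design, 30000, Rome
2, Iris, HR, 70000, Dublin
3, Alice, Sales, 60000, Oslo


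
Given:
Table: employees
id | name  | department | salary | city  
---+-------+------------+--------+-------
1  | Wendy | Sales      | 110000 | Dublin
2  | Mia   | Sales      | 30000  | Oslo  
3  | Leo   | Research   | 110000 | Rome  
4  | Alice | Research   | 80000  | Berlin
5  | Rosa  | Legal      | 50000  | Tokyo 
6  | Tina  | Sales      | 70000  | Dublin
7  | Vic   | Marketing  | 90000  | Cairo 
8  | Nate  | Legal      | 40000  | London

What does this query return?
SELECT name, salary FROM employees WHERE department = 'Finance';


Filtering: department = 'Finance'
Matching rows: 0

Empty result set (0 rows)


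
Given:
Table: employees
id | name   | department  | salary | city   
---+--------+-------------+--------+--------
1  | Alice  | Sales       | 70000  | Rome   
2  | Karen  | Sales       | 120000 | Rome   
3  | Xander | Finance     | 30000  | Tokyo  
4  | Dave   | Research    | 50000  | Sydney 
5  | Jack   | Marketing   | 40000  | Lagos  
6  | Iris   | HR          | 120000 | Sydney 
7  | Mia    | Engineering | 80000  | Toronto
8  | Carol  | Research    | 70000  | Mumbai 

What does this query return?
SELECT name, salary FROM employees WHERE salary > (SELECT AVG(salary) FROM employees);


Subquery: AVG(salary) = 72500.0
Filtering: salary > 72500.0
  Karen (120000) -> MATCH
  Iris (120000) -> MATCH
  Mia (80000) -> MATCH


3 rows:
Karen, 120000
Iris, 120000
Mia, 80000


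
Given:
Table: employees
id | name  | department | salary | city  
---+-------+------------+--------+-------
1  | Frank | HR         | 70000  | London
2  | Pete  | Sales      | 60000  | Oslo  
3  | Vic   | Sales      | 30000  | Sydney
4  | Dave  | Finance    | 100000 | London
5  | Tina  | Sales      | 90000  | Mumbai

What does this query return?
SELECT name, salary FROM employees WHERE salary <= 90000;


Filtering: salary <= 90000
Matching: 4 rows

4 rows:
Frank, 70000
Pete, 60000
Vic, 30000
Tina, 90000


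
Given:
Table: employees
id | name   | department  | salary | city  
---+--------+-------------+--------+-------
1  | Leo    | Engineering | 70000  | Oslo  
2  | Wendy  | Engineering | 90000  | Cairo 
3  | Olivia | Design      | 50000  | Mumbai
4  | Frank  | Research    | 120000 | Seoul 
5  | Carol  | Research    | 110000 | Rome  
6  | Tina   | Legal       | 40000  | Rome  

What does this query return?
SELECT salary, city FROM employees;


Projecting columns: salary, city

6 rows:
70000, Oslo
90000, Cairo
50000, Mumbai
120000, Seoul
110000, Rome
40000, Rome


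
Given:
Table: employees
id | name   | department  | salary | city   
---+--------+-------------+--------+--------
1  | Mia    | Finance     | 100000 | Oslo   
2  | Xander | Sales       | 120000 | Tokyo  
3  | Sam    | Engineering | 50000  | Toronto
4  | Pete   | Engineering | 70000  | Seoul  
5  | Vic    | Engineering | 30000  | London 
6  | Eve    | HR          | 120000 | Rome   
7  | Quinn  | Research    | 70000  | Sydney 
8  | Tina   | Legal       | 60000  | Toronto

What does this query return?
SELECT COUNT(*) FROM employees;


COUNT(*) counts all rows

8


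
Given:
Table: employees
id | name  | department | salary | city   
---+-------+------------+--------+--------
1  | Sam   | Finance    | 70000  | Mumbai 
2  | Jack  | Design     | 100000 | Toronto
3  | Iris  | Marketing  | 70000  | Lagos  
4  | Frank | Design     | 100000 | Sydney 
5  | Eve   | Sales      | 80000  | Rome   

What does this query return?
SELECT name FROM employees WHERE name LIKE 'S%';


LIKE 'S%' matches names starting with 'S'
Matching: 1

1 rows:
Sam


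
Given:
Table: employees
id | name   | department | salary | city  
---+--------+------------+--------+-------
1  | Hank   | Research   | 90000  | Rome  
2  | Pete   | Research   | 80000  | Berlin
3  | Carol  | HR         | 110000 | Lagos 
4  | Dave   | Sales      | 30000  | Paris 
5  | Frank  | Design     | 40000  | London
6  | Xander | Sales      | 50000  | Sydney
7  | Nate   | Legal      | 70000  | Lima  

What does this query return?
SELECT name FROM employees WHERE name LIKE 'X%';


LIKE 'X%' matches names starting with 'X'
Matching: 1

1 rows:
Xander


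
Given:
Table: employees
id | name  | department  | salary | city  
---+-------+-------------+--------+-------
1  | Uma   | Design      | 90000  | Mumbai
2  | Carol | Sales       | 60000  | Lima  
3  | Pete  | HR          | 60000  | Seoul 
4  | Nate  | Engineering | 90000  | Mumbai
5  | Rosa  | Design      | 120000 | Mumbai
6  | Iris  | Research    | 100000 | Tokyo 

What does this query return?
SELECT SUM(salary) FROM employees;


SUM(salary) = 90000 + 60000 + 60000 + 90000 + 120000 + 100000 = 520000

520000


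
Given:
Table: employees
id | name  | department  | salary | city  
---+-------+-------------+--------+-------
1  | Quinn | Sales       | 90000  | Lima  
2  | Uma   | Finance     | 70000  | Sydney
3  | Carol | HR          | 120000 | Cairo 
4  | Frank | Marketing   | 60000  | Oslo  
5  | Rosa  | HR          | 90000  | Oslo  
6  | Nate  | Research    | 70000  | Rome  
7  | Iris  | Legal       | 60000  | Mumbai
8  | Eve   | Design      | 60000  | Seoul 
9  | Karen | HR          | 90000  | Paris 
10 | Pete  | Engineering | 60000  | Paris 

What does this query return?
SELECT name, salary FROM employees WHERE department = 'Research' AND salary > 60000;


Filtering: department = 'Research' AND salary > 60000
Matching: 1 rows

1 rows:
Nate, 70000


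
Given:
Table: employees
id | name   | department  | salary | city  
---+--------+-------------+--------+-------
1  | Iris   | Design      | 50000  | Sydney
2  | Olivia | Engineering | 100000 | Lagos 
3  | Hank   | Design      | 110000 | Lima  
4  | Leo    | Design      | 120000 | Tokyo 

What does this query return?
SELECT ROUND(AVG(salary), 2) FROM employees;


SUM(salary) = 380000
COUNT = 4
ROUND(AVG, 2) = ROUND(380000 / 4, 2) = 95000.0

95000.0
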